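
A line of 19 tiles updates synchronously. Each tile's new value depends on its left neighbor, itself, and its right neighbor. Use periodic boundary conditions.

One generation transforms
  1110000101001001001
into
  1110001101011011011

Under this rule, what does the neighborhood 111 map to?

At position 0 the neighborhood is 111; the next row has 1 there.

1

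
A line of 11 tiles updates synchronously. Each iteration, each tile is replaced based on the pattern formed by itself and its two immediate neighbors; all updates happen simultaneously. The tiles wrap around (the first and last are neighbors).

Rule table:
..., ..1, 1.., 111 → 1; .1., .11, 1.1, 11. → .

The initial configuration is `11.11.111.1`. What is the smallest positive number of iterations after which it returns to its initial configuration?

1......1...
.111111.111
..1111...1.
11.11.111.1

4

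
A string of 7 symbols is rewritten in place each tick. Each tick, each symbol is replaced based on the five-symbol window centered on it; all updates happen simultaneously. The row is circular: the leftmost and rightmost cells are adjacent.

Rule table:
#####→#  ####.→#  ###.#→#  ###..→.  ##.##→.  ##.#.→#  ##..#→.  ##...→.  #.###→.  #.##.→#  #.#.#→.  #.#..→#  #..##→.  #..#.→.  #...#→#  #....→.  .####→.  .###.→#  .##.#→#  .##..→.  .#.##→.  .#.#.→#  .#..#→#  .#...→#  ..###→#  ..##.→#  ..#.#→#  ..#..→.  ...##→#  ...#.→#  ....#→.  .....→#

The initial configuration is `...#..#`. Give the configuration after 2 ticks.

######.

###.#..
######.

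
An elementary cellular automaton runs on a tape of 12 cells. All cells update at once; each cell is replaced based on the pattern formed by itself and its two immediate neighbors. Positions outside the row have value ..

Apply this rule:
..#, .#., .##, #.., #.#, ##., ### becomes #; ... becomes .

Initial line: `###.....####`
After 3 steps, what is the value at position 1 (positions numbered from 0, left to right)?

####...#####
#####.######
############
position 1 holds #

#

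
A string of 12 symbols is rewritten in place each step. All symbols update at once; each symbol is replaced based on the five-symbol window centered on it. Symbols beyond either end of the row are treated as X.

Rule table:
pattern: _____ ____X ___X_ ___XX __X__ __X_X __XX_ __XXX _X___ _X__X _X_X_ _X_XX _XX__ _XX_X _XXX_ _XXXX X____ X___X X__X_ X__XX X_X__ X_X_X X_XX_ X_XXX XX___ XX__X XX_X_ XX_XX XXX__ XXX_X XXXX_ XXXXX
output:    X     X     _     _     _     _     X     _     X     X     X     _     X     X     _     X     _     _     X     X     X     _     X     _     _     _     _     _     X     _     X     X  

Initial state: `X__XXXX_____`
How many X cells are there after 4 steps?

6

X_X_XXX__XX_
______X_XXX_
__XXX_______
_X__X__XXXX_
count of X: 6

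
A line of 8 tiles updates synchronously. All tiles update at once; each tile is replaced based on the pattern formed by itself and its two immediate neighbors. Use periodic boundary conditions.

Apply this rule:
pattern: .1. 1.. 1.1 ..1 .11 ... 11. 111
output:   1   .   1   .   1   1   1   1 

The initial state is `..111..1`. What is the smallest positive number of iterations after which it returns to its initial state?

1

..111..1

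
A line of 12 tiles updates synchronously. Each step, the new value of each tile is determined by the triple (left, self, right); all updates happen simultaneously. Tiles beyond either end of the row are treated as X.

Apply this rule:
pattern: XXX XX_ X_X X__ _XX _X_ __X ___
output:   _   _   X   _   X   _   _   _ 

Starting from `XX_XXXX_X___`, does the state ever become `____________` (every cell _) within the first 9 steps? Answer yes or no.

__XX___X____
__X_________
____________
all cells are _ at step 3

yes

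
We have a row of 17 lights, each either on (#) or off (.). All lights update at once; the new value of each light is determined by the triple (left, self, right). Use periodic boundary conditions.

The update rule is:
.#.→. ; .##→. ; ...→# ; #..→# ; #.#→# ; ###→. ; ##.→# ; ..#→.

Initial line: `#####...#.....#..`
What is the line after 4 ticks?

....###..####..#.
###...##....##..#
..###..####..##..
#...##....##..###

#...##....##..###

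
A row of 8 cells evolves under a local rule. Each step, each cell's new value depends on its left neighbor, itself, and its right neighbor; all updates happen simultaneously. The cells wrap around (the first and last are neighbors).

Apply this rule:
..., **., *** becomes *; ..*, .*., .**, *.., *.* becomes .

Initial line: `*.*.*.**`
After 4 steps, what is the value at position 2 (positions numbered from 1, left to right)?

*......*
*.****..
...***..
**..**.*
position 2 holds *

*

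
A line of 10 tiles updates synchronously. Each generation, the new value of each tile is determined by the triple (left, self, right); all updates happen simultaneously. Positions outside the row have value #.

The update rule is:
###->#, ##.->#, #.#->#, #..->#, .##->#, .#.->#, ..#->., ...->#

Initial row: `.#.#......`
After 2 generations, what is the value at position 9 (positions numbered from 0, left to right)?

#########.
##########
position 9 holds #

#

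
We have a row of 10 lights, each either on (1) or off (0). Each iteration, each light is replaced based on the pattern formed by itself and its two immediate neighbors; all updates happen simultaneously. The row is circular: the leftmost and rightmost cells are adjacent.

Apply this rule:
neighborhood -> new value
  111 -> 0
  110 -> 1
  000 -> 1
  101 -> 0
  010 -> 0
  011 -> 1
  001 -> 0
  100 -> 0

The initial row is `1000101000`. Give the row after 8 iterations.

1110101011

0010000010
1000111000
0010101010
1000000000
0011111110
1010000010
0000111000
1110101011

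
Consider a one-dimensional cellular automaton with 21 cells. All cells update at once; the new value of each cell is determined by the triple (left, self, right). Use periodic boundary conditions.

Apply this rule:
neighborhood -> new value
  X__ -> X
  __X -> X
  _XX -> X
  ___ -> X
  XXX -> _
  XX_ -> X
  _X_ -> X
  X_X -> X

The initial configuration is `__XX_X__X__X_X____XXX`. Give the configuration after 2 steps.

__________________XXX

XXXXXXXXXXXXXXXXXXX_X
__________________XXX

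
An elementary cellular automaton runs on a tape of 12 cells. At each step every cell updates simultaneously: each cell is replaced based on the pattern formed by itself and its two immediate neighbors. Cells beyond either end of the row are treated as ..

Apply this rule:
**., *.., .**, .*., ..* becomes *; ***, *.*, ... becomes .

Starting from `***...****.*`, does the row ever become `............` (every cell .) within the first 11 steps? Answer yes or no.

no

*.**.**..*.*
*.**.*****.*
*.**.*...*.*
*.**.**.**.*
*.**.**.**.*  (fixed point — unchanged through step 11)
step 11 is *.**.**.**.*, still not uniform .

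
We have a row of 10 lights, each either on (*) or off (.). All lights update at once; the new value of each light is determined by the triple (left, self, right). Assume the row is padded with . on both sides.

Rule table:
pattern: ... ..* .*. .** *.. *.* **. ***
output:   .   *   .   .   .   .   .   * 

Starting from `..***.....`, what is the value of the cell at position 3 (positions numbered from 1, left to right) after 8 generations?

.*.*......
*.........
..........
..........  (fixed point — unchanged through generation 8)
position 3 holds .

.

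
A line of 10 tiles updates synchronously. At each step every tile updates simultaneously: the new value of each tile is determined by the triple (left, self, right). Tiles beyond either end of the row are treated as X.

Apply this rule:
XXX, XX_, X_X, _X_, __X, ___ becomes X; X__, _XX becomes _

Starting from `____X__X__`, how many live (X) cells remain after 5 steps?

_XXXX_XX_X
X_XXXX_XX_
XX_XXXX_XX
XXX_XXXX_X
XXXX_XXXX_
count of X: 8

8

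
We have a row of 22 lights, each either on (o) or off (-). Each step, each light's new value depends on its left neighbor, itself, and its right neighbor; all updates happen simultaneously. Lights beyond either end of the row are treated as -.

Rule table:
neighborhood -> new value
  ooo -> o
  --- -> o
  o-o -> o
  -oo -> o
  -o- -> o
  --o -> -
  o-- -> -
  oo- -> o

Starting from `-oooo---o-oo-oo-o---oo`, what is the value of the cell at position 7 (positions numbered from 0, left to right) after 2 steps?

-oooo-o-ooooooooo-o-oo
-ooooooooooooooooooooo
position 7 holds o

o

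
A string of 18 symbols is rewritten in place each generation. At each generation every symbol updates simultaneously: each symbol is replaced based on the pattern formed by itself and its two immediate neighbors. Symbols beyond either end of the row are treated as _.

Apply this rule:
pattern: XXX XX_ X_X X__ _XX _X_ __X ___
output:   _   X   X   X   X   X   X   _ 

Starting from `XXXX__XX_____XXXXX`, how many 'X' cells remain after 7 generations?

X__XXXXXX___XX___X
XXXX____XX_XXXX_XX
X__XX__XXXXX__XXXX
XXXXXXXX___XXXX__X
X______XX_XX__XXXX
XX____XXXXXXXXX__X
XXX__XX_______XXXX
count of X: 9

9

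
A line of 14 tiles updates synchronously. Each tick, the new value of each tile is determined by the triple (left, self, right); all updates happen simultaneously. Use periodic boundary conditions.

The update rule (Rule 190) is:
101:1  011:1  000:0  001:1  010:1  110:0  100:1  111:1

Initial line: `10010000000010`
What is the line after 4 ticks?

11111000000111
11110100001111
11101110011111
11011101111111

11011101111111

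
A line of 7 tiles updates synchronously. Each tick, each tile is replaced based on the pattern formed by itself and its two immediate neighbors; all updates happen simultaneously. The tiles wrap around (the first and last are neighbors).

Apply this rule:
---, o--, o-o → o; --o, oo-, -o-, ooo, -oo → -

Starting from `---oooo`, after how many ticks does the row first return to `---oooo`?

oo-----
--oooo-
o-----o
-oooo--
-----oo
oooo---
----oo-
ooo---o
---oo--
oo---oo
--oo---
o---ooo
-oo----
---oooo

14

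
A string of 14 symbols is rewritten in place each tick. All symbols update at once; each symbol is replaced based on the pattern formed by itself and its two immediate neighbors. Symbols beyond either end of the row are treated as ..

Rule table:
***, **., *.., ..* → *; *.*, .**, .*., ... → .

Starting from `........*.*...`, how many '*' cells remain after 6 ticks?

.......*...*..
......*.*.*.*.
.....*.......*
....*.*.....*.
...*...*...*.*
..*.*.*.*.*...
count of *: 5

5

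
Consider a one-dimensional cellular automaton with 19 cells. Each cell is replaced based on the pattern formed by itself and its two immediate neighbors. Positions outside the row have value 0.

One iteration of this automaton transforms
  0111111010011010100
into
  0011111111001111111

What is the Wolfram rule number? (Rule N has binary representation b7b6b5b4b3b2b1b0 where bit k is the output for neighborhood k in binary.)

245

position 2: 111 → 1  (bit 7 = 1)
position 6: 110 → 1  (bit 6 = 1)
position 7: 101 → 1  (bit 5 = 1)
position 9: 100 → 1  (bit 4 = 1)
position 1: 011 → 0  (bit 3 = 0)
position 8: 010 → 1  (bit 2 = 1)
position 0: 001 → 0  (bit 1 = 0)
position 18: 000 → 1  (bit 0 = 1)
bits b7..b0 = 11110101 = 245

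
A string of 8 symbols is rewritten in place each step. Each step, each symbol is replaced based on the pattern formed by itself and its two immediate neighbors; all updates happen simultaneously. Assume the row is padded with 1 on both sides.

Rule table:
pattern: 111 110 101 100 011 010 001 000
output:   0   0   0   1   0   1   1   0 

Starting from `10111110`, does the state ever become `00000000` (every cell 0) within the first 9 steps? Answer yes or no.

yes

00000000
all cells are 0 at step 1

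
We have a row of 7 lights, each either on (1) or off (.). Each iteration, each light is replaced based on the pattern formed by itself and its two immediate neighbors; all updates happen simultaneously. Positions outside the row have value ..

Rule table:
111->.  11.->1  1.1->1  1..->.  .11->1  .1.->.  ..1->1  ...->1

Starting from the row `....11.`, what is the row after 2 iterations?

1....1.

111111.
1....1.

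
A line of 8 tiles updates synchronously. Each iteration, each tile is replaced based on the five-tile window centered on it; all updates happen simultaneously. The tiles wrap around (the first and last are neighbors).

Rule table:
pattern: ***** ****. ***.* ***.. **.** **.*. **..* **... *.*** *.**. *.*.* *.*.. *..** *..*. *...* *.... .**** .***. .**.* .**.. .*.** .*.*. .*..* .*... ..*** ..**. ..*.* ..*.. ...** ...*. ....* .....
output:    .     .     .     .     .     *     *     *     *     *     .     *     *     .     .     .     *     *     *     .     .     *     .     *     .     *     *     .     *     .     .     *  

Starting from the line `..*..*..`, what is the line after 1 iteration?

......*.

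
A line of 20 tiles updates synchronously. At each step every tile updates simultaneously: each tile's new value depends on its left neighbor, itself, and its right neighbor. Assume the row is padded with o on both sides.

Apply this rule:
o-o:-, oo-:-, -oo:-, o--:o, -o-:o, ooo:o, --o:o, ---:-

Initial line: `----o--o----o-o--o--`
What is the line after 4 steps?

o--oooooo--oo-oooooo
-oo-oooo-oo----ooooo
-----oo----o--o-oooo
o---o--o--ooooo--ooo

o---o--o--ooooo--ooo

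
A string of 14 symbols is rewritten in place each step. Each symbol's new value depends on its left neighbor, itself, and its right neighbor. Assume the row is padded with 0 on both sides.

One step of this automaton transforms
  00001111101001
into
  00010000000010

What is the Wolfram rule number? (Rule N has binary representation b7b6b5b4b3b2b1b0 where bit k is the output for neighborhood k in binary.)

2

position 5: 111 → 0  (bit 7 = 0)
position 8: 110 → 0  (bit 6 = 0)
position 9: 101 → 0  (bit 5 = 0)
position 11: 100 → 0  (bit 4 = 0)
position 4: 011 → 0  (bit 3 = 0)
position 10: 010 → 0  (bit 2 = 0)
position 3: 001 → 1  (bit 1 = 1)
position 0: 000 → 0  (bit 0 = 0)
bits b7..b0 = 00000010 = 2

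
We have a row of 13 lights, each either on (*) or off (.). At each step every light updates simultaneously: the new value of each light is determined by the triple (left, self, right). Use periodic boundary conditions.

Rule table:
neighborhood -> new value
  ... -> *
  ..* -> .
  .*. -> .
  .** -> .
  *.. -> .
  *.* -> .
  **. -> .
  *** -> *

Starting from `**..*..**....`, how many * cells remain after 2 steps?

step 1: ..........**.
step 2: *********....
count of *: 9

9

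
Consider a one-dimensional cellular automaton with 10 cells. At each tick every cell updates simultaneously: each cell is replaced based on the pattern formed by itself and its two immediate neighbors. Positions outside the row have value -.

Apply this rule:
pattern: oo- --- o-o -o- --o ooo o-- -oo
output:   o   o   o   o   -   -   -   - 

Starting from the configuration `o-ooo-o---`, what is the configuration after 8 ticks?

ooo---o--o

oo--ooo-oo
-o----oo-o
-o-oo--ooo
-oo-o----o
--ooo-oo-o
o---oo-ooo
o-o--oo--o
ooo---o--o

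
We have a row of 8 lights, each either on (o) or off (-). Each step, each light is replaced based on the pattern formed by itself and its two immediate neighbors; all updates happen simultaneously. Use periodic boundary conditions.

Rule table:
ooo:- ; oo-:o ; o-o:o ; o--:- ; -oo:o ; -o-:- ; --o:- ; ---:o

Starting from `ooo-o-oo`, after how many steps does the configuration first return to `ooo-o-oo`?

4

--oo-oo-
o-ooooo-
-oo---oo
ooo-o-oo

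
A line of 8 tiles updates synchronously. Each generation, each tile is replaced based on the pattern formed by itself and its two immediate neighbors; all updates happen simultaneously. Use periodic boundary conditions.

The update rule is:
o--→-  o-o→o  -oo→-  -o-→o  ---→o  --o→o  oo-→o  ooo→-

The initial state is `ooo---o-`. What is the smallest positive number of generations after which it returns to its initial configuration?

16

generation 1: --o-oooo
generation 2: -ooo---o
generation 3: o--o-ooo
generation 4: o-ooo---
generation 5: oo--o-oo
generation 6: -o-ooo--
generation 7: ooo--o-o
generation 8: --o-ooo-
generation 9: oooo--o-
generation 10: ---o-ooo
generation 11: -oooo--o
generation 12: o---o-oo
generation 13: o-oooo--
generation 14: oo---o-o
generation 15: -o-oooo-
generation 16: ooo---o-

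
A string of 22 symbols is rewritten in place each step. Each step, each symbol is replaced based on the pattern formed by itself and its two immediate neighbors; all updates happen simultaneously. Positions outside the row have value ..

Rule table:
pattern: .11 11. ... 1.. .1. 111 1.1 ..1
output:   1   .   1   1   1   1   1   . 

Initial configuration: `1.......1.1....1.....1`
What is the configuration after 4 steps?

1111111.111111.11111.1
111111.111111.11111.11
11111.111111.11111.11.
1111.111111.11111.11.1

1111.111111.11111.11.1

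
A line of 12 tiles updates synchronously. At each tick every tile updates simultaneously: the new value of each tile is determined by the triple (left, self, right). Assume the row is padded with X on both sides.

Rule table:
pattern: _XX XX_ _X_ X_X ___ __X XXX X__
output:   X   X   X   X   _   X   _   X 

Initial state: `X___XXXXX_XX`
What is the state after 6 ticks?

XX_XX___XXX_
_XXXXX_XX_XX
XX___XXXXXX_
_XX_XX____XX
XXXXXXX__XX_
______XXXXXX

______XXXXXX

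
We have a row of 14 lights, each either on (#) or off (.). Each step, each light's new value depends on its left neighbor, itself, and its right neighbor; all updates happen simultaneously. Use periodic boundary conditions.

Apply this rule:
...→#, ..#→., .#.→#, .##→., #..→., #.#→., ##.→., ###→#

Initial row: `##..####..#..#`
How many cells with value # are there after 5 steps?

6

#....##...#...
#.##....#.#.#.
#....##.#.#.#.
#.##....#.#.#.  (repeats step 2; period 2)
step 5: #....##.#.#.#.
count of #: 6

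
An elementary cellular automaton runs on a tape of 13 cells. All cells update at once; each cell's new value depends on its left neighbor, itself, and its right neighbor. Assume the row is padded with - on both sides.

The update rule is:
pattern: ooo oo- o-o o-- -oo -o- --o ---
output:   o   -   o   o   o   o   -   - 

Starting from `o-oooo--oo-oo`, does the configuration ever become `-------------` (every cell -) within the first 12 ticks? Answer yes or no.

tick 1: ooooo-o-o-oo-
tick 2: oooo-oooooo-o
tick 3: ooo-oooooo-oo
tick 4: oo-oooooo-oo-
tick 5: o-oooooo-oo-o
tick 6: ooooooo-oo-oo
tick 7: oooooo-oo-oo-
tick 8: ooooo-oo-oo-o
tick 9: oooo-oo-oo-oo
tick 10: ooo-oo-oo-oo-
tick 11: oo-oo-oo-oo-o
tick 12: o-oo-oo-oo-oo
tick 12 is o-oo-oo-oo-oo, still not uniform -

no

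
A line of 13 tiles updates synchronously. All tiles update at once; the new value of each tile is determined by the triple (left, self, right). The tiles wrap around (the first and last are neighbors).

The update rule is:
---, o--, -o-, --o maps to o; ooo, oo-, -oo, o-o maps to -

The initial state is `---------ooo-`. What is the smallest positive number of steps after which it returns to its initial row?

2

ooooooooo---o
---------ooo-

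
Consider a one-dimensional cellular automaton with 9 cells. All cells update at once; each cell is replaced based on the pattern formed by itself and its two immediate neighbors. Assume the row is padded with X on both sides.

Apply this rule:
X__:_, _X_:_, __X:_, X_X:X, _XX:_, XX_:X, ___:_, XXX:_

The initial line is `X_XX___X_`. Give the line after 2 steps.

XX_X____X
_XX______

_XX______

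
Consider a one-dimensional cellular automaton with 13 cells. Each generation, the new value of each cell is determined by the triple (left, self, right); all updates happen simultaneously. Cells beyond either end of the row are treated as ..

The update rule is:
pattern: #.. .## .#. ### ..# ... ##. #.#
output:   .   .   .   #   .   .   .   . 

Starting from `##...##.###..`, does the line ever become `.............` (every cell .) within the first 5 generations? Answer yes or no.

yes

generation 1: .........#...
generation 2: .............
all cells are . at generation 2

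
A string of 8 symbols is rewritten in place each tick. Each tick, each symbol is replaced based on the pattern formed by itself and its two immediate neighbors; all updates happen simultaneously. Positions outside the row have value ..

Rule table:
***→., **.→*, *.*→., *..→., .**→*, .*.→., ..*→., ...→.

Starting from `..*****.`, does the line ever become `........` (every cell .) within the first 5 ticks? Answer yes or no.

yes

..*...*.
........
all cells are . at tick 2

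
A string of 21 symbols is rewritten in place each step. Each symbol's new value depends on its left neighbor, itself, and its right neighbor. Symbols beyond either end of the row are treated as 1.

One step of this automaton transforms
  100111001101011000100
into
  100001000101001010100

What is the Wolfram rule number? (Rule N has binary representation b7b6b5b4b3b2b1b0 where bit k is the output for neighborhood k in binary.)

69

position 4: 111 → 0  (bit 7 = 0)
position 0: 110 → 1  (bit 6 = 1)
position 10: 101 → 0  (bit 5 = 0)
position 1: 100 → 0  (bit 4 = 0)
position 3: 011 → 0  (bit 3 = 0)
position 11: 010 → 1  (bit 2 = 1)
position 2: 001 → 0  (bit 1 = 0)
position 16: 000 → 1  (bit 0 = 1)
bits b7..b0 = 01000101 = 69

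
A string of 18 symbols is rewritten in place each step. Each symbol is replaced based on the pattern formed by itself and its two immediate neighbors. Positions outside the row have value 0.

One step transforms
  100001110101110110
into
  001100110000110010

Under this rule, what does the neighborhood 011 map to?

0

At position 5 the neighborhood is 011; the next row has 0 there.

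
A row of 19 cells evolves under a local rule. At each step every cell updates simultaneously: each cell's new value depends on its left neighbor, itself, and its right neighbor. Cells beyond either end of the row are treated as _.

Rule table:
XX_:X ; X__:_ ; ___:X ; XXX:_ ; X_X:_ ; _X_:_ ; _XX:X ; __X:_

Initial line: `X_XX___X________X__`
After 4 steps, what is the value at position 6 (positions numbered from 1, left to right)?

_

__XX_X___XXXXXX___X
X_XX___X_X____X_X__
__XX_X_____XX_____X
X_XX___XXX_XX_XXX__
position 6 holds _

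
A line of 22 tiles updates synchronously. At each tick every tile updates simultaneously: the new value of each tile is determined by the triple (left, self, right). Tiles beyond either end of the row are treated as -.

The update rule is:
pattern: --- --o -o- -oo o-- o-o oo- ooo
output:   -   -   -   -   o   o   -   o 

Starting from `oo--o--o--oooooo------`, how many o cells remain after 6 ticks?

6

--o--o--o--oooo-o-----
---o--o--o--oo-o-o----
----o--o--o---o-o-o---
-----o--o--o---o-o-o--
------o--o--o---o-o-o-
-------o--o--o---o-o-o
count of o: 6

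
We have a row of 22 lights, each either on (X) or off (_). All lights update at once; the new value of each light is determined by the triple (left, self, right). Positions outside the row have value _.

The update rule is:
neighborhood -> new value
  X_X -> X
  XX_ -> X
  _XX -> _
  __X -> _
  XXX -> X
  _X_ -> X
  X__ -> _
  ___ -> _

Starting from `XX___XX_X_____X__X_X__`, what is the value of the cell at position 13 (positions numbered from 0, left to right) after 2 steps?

_

step 1: _X____XXX_____X__XXX__
step 2: _X_____XX_____X___XX__
position 13 holds _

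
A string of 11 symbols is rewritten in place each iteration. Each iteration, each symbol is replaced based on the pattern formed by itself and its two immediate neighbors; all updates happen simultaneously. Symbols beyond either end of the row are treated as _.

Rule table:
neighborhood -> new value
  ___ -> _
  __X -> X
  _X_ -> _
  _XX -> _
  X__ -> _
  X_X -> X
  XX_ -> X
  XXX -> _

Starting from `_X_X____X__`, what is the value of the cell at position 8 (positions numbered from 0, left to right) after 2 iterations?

_

X_X____X___
_X____X____
position 8 holds _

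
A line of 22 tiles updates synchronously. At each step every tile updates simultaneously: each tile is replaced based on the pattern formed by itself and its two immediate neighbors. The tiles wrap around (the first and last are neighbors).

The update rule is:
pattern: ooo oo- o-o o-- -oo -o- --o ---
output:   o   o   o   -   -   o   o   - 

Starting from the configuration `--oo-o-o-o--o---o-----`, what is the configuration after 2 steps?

-o-ooooooo-oo--oo-----
ooo-ooooooo-o-o-o-----

ooo-ooooooo-o-o-o-----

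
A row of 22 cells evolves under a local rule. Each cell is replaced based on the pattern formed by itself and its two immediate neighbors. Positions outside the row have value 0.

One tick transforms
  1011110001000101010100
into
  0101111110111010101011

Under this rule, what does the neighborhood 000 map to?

1

At position 7 the neighborhood is 000; the next row has 1 there.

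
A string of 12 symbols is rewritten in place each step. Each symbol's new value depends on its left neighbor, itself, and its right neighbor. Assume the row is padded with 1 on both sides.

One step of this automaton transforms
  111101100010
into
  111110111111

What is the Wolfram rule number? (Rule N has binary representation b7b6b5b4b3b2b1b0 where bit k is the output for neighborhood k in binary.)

247

position 0: 111 → 1  (bit 7 = 1)
position 3: 110 → 1  (bit 6 = 1)
position 4: 101 → 1  (bit 5 = 1)
position 7: 100 → 1  (bit 4 = 1)
position 5: 011 → 0  (bit 3 = 0)
position 10: 010 → 1  (bit 2 = 1)
position 9: 001 → 1  (bit 1 = 1)
position 8: 000 → 1  (bit 0 = 1)
bits b7..b0 = 11110111 = 247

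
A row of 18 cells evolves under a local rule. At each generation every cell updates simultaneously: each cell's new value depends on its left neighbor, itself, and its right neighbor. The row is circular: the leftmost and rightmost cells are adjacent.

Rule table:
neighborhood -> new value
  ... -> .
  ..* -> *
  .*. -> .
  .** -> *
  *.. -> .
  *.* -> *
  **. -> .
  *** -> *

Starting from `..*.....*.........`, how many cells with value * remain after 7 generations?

generation 1: .*.....*..........
generation 2: *.....*...........
generation 3: .....*...........*
generation 4: ....*...........*.
generation 5: ...*...........*..
generation 6: ..*...........*...
generation 7: .*...........*....
count of *: 2

2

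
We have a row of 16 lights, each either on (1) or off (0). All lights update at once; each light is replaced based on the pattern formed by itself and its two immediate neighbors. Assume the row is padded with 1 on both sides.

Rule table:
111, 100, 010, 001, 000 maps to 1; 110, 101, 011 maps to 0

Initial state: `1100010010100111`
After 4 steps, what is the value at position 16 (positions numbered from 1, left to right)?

0

step 1: 1011111110111011
step 2: 0001111100010001
step 3: 1110111011111110
step 4: 1100010001111100
position 16 holds 0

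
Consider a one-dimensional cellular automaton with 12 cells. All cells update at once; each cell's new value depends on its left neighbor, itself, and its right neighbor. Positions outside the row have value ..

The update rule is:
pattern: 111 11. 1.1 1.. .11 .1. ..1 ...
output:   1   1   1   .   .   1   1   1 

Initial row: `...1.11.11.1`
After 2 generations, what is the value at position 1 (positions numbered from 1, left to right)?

11111.11.111
.11111.11.11
position 1 holds .

.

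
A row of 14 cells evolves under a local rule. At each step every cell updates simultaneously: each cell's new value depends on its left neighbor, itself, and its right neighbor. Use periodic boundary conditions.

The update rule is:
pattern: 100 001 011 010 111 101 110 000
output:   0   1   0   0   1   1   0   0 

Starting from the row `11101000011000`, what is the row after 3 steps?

step 1: 01010000100001
step 2: 10100001000010
step 3: 01000010000101

01000010000101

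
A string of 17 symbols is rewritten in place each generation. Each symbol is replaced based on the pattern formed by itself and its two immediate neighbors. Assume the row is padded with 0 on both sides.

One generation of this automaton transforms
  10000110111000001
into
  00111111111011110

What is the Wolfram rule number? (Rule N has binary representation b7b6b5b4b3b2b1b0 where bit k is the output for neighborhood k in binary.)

235

position 9: 111 → 1  (bit 7 = 1)
position 6: 110 → 1  (bit 6 = 1)
position 7: 101 → 1  (bit 5 = 1)
position 1: 100 → 0  (bit 4 = 0)
position 5: 011 → 1  (bit 3 = 1)
position 0: 010 → 0  (bit 2 = 0)
position 4: 001 → 1  (bit 1 = 1)
position 2: 000 → 1  (bit 0 = 1)
bits b7..b0 = 11101011 = 235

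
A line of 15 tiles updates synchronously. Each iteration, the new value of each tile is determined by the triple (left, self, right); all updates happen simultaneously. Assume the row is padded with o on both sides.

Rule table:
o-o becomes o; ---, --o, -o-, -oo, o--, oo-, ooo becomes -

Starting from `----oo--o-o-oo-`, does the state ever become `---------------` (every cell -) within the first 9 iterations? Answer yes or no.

yes

---------o-o--o
----------o----
---------------
all cells are - at iteration 3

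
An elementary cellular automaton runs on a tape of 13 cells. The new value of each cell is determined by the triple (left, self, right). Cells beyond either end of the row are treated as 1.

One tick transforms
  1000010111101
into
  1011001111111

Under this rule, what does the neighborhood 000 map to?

1

At position 2 the neighborhood is 000; the next row has 1 there.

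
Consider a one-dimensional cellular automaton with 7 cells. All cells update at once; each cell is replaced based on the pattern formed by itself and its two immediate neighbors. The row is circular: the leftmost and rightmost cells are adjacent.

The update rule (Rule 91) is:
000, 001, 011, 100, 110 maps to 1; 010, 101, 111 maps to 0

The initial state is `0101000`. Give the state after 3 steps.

1000111
1111100
1000111

1000111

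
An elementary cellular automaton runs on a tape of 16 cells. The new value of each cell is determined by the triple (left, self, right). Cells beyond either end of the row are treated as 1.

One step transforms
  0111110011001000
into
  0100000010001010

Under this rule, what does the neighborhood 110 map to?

0

At position 5 the neighborhood is 110; the next row has 0 there.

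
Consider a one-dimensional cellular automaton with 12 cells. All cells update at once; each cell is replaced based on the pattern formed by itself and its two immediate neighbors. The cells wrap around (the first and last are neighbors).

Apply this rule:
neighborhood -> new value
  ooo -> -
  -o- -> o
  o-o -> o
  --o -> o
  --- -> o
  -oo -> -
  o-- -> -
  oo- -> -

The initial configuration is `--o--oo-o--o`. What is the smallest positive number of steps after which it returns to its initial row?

12

-oo-o--oo-oo
o--oo-o--o--
o-o--oo-oo-o
-oo-o--o--o-
o--oo-oo-oo-
o-o--o--o--o
-oo-oo-oo-o-
o--o--o--oo-
o-oo-oo-o--o
-o--o--oo-o-
oo-oo-o--oo-
--o--oo-o--o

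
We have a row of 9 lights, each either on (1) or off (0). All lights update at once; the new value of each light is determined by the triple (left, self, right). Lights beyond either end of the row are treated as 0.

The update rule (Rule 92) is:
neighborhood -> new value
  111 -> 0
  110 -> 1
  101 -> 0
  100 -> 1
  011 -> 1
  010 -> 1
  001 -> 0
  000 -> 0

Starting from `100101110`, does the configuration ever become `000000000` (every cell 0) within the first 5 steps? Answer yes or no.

step 1: 110101011
step 2: 110101011  (fixed point — unchanged through step 5)
step 5 is 110101011, still not uniform 0

no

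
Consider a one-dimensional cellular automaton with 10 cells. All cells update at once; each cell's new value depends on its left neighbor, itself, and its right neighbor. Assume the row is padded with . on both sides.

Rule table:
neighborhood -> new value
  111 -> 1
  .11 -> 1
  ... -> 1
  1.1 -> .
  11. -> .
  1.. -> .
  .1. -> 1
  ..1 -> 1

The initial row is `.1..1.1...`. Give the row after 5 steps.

step 1: 11.11.1.11
step 2: 1..1..1.1.
step 3: 1.11.11.1.
step 4: 1.1..1..1.
step 5: 1.1.11.11.

1.1.11.11.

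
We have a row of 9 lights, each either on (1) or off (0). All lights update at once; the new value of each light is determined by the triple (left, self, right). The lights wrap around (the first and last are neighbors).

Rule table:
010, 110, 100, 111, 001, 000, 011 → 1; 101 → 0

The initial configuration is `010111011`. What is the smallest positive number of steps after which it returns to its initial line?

1

010111011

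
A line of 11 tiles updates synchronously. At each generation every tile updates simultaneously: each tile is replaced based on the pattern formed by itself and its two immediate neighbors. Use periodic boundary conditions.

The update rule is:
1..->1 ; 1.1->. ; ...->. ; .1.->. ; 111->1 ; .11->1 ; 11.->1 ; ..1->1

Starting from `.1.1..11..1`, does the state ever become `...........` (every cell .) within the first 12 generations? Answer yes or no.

no

....111111.
...11111111
1.111111111
1.111111111  (fixed point — unchanged through generation 12)
generation 12 is 1.111111111, still not uniform .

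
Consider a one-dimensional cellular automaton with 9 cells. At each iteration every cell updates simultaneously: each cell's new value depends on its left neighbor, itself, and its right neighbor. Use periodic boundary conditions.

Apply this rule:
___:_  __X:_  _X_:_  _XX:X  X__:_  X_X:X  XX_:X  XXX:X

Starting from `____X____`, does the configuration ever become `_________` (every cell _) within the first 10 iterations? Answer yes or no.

yes

_________
all cells are _ at iteration 1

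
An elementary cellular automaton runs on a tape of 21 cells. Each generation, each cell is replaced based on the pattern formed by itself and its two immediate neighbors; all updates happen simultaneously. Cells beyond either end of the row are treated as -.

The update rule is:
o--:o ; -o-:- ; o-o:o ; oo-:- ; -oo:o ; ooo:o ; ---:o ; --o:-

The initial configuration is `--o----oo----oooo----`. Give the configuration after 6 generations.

--o-ooo-ooo-oooo-o-o-

generation 1: o--ooo-o-ooo-ooo-oooo
generation 2: -o-oo-o-ooo-ooo-oooo-
generation 3: --oo-o-ooo-ooo-oooo-o
generation 4: o-o-o-ooo-ooo-oooo-o-
generation 5: -o-o-ooo-ooo-oooo-o-o
generation 6: --o-ooo-ooo-oooo-o-o-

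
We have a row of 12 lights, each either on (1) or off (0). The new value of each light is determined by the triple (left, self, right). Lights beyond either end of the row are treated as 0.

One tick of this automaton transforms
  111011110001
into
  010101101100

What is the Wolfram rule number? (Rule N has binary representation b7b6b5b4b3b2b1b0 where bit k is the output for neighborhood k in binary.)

177

position 1: 111 → 1  (bit 7 = 1)
position 2: 110 → 0  (bit 6 = 0)
position 3: 101 → 1  (bit 5 = 1)
position 8: 100 → 1  (bit 4 = 1)
position 0: 011 → 0  (bit 3 = 0)
position 11: 010 → 0  (bit 2 = 0)
position 10: 001 → 0  (bit 1 = 0)
position 9: 000 → 1  (bit 0 = 1)
bits b7..b0 = 10110001 = 177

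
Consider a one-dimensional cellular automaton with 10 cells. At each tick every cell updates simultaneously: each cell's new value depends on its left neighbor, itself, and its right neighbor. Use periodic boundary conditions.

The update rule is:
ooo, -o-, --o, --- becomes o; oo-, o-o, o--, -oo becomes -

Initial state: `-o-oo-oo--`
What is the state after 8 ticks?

tick 1: oo-------o
tick 2: o--oooooo-
tick 3: o-o-oooo--
tick 4: o-o--oo--o
tick 5: --o-o---o-
tick 6: ooo-o-ooo-
tick 7: -o--o--o--
tick 8: oo-oo-oo-o

oo-oo-oo-o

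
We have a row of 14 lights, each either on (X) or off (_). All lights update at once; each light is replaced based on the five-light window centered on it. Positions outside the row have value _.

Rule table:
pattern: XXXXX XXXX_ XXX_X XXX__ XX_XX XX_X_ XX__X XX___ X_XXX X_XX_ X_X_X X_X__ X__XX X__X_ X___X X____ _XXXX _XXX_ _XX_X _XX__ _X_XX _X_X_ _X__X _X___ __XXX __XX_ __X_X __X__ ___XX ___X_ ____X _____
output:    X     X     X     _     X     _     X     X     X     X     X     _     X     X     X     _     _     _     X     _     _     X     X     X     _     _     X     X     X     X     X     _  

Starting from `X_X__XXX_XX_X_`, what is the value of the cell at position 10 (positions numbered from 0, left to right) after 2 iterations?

_

XX_XX__XXXX__X
_XXX_XX__X_XXX
position 10 holds _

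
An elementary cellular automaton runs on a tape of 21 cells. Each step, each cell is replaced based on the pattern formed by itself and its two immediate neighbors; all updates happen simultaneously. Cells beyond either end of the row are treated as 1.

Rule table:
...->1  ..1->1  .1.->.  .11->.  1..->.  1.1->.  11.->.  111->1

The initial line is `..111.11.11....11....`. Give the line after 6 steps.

...11.....1....1....1

.1.1........111...111
.....1111111.1..11.11
.1111.11111....1....1
..11...111..111..111.
.1...11.1..1.1..1.1..
...11.....1....1....1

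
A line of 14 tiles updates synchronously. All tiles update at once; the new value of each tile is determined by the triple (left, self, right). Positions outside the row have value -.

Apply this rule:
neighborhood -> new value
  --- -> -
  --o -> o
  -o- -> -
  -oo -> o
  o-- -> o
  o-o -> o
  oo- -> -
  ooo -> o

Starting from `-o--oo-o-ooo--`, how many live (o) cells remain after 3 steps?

o-ooo-o-ooo-o-
-ooo-o-ooo-o-o
ooo-o-ooo-o-o-
count of o: 9

9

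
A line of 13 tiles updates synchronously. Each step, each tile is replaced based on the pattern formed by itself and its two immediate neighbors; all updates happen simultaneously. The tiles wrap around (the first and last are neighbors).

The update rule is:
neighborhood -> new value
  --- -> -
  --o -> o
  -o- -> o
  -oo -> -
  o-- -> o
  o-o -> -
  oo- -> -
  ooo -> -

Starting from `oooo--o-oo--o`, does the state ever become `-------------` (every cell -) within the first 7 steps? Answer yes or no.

yes

step 1: ----ooo---oo-
step 2: ---o---o-o--o
step 3: o-ooo-oo-oooo
step 4: -------------
all cells are - at step 4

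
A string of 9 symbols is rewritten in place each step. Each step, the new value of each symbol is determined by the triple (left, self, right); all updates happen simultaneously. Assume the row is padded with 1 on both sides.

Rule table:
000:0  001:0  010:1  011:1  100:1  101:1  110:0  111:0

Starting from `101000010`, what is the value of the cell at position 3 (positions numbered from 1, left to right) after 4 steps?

1

011100011
110010010
001011011
101110110
position 3 holds 1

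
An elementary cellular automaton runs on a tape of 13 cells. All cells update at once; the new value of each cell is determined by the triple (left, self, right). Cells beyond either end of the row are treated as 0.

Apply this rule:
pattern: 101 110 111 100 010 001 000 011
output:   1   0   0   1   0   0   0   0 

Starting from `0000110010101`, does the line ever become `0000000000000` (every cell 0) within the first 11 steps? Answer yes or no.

0000001001010
0000000100101
0000000010010
0000000001001
0000000000100
0000000000010
0000000000001
0000000000000
all cells are 0 at step 8

yes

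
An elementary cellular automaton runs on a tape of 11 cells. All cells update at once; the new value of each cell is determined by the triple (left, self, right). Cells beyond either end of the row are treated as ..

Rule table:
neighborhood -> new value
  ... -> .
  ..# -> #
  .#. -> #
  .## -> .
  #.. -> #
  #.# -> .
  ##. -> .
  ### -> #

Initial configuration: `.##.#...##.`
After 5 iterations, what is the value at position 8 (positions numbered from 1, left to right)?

#

#...##.#..#
##.#...####
...##.#.##.
..#...#...#
.###.###.##
position 8 holds #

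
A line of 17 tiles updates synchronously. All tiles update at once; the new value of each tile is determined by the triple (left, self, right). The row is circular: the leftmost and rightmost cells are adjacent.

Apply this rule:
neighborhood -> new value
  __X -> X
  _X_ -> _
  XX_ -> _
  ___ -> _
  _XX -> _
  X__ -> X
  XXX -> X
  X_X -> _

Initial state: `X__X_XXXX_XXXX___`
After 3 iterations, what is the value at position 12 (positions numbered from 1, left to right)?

_XX___XX___XX_X_X
___X_X__X_X______
__X___XX___X_____
position 12 holds X

X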